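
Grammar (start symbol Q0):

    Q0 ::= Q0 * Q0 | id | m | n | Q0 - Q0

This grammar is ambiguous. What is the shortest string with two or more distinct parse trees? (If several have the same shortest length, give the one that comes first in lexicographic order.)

id * id * id

length 1: no string has ≥2 trees
length 3: no string has ≥2 trees
length 5: id * id * id has 2 parse trees

Two derivations of id * id * id:
  Q0 ⇒ Q0 * Q0 ⇒ Q0 * Q0 * Q0 ⇒ id * Q0 * Q0 ⇒ id * id * Q0 ⇒ id * id * id
  Q0 ⇒ Q0 * Q0 ⇒ id * Q0 ⇒ id * Q0 * Q0 ⇒ id * id * Q0 ⇒ id * id * id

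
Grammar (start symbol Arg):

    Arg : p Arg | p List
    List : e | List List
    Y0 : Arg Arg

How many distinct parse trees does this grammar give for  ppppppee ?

Parse trees for ppppppee:
  [Arg p [Arg p [Arg p [Arg p [Arg p [Arg p [List [List e] [List e]]]]]]]]

1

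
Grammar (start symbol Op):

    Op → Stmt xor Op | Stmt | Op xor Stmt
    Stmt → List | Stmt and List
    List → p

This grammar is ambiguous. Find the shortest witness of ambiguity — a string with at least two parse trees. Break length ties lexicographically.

p xor p

length 1: no string has ≥2 trees
length 3: p xor p has 2 parse trees

Two derivations of p xor p:
  Op ⇒ Stmt xor Op ⇒ List xor Op ⇒ p xor Op ⇒ p xor Stmt ⇒ p xor List ⇒ p xor p
  Op ⇒ Op xor Stmt ⇒ Stmt xor Stmt ⇒ List xor Stmt ⇒ p xor Stmt ⇒ p xor List ⇒ p xor p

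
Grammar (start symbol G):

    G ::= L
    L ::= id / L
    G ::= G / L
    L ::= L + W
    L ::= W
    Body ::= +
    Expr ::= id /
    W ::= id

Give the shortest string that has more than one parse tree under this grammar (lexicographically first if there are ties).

length 1: no string has ≥2 trees
length 3: id / id has 2 parse trees

Two derivations of id / id:
  G ⇒ L ⇒ id / L ⇒ id / W ⇒ id / id
  G ⇒ G / L ⇒ L / L ⇒ W / L ⇒ id / L ⇒ id / W ⇒ id / id

id / id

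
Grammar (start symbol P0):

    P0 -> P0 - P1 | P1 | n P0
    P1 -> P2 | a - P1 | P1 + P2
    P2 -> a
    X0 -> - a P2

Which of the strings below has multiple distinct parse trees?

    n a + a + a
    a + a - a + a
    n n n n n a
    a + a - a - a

n a + a + a: 1 tree
a + a - a + a: 1 tree
n n n n n a: 1 tree
a + a - a - a: 2 trees

a + a - a - a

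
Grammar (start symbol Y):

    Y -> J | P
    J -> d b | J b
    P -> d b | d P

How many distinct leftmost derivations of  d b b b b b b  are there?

Parse trees for d b b b b b b:
  [Y [J [J [J [J [J [J d b] b] b] b] b] b]]

1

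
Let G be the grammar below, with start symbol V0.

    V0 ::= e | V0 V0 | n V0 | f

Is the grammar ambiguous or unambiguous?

Ambiguous

Witness: e e e

Derivation 1: V0 ⇒ V0 V0 ⇒ e V0 ⇒ e V0 V0 ⇒ e e V0 ⇒ e e e
Derivation 2: V0 ⇒ V0 V0 ⇒ V0 V0 V0 ⇒ e V0 V0 ⇒ e e V0 ⇒ e e e

Two distinct leftmost derivations for the same string.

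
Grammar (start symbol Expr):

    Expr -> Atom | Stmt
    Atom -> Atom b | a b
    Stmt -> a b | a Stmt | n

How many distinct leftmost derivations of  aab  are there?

1

Parse trees for aab:
  [Expr [Stmt a [Stmt a b]]]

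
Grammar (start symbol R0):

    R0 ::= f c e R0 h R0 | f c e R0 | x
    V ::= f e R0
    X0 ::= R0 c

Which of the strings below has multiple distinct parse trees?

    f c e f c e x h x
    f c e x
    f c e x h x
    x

f c e f c e x h x

f c e f c e x h x: 2 trees
f c e x: 1 tree
f c e x h x: 1 tree
x: 1 tree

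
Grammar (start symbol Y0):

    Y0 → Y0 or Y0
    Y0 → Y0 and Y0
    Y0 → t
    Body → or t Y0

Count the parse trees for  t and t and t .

Parse trees for t and t and t:
  [Y0 [Y0 t] and [Y0 [Y0 t] and [Y0 t]]]
  [Y0 [Y0 [Y0 t] and [Y0 t]] and [Y0 t]]

2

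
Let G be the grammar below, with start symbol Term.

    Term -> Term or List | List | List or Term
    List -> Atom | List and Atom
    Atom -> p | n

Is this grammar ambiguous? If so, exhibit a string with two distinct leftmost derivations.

Ambiguous

Witness: n or n

Derivation 1: Term ⇒ Term or List ⇒ List or List ⇒ Atom or List ⇒ n or List ⇒ n or Atom ⇒ n or n
Derivation 2: Term ⇒ List or Term ⇒ Atom or Term ⇒ n or Term ⇒ n or List ⇒ n or Atom ⇒ n or n

Two distinct leftmost derivations for the same string.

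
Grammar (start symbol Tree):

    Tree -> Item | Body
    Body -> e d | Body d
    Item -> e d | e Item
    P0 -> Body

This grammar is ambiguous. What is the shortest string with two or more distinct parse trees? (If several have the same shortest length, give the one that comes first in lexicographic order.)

length 2: e d has 2 parse trees

Two derivations of e d:
  Tree ⇒ Item ⇒ e d
  Tree ⇒ Body ⇒ e d

e d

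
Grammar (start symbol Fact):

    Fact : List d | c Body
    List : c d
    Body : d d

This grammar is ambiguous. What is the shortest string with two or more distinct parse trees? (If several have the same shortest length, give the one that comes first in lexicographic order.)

length 3: c d d has 2 parse trees

Two derivations of c d d:
  Fact ⇒ List d ⇒ c d d
  Fact ⇒ c Body ⇒ c d d

c d d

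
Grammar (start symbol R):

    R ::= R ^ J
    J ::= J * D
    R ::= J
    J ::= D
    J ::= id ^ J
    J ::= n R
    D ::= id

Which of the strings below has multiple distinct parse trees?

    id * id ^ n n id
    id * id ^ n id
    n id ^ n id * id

id * id ^ n n id: 1 tree
id * id ^ n id: 1 tree
n id ^ n id * id: 9 trees

n id ^ n id * id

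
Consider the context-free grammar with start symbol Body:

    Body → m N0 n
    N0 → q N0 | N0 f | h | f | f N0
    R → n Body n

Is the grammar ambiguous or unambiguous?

Ambiguous

Witness: m f f n

Derivation 1: Body ⇒ m N0 n ⇒ m N0 f n ⇒ m f f n
Derivation 2: Body ⇒ m N0 n ⇒ m f N0 n ⇒ m f f n

Two distinct leftmost derivations for the same string.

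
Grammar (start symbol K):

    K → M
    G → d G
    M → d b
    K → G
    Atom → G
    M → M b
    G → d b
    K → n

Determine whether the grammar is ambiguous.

Witness: d b

Derivation 1: K ⇒ M ⇒ d b
Derivation 2: K ⇒ G ⇒ d b

Two distinct leftmost derivations for the same string.

Ambiguous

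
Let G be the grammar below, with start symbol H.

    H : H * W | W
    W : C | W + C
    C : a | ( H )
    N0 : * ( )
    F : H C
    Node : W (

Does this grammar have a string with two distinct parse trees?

Only H, W, C are reachable from H; ignoring the rest: The grammar is stratified — H handles '*' (left-recursive), W handles '+', C atoms. Each operator has a fixed associativity and precedence level, so every string has one parse.

Unambiguous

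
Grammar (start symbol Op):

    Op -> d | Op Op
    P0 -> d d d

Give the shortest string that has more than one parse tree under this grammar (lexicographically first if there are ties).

d d d

length 1: no string has ≥2 trees
length 2: no string has ≥2 trees
length 3: d d d has 2 parse trees

Two derivations of d d d:
  Op ⇒ Op Op ⇒ d Op ⇒ d Op Op ⇒ d d Op ⇒ d d d
  Op ⇒ Op Op ⇒ Op Op Op ⇒ d Op Op ⇒ d d Op ⇒ d d d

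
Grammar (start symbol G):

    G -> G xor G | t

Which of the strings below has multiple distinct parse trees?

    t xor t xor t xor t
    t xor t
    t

t xor t xor t xor t

t xor t xor t xor t: 5 trees
t xor t: 1 tree
t: 1 tree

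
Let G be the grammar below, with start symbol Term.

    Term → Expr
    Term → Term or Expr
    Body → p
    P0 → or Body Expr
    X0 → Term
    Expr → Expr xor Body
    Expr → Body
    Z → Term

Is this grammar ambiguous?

Only Term, Expr, Body are reachable from Term; ignoring the rest: The grammar is stratified — Term handles 'or' (left-recursive), Expr handles 'xor', Body atoms. Each operator has a fixed associativity and precedence level, so every string has one parse.

Unambiguous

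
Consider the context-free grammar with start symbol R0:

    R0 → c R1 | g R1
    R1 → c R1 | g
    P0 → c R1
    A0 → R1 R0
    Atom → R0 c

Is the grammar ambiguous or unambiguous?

Unambiguous

Only R0, R1 are reachable from R0; ignoring the rest: Restricted to the reachable nonterminals, every rule has the form A → t or A → t B, and no two rules for the same A share a first terminal. The grammar encodes a DFA — one run per string.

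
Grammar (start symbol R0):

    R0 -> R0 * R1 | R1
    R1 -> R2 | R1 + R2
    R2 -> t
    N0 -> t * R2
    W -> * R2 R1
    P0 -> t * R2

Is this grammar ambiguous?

Unambiguous

(N0, W, P0 are unreachable from R0, so their rules don't affect L(R0).) R0 → R0 * R1 | R1  ;  R1 → R1 + R2 | R2  — a left-associative chain with R2 at the bottom. Each string factors uniquely by precedence.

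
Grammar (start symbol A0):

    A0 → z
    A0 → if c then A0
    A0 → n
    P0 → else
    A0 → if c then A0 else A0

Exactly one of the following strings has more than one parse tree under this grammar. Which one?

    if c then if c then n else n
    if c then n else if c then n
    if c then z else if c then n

if c then if c then n else n

if c then if c then n else n: 2 trees
if c then n else if c then n: 1 tree
if c then z else if c then n: 1 tree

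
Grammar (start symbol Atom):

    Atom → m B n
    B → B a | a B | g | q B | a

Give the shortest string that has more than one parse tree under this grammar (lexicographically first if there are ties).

m a a n

length 3: no string has ≥2 trees
length 4: m a a n has 2 parse trees

Two derivations of m a a n:
  Atom ⇒ m B n ⇒ m B a n ⇒ m a a n
  Atom ⇒ m B n ⇒ m a B n ⇒ m a a n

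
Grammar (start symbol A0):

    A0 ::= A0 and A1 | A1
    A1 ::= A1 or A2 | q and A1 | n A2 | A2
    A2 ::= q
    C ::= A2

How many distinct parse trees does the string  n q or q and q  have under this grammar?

1

Parse trees for n q or q and q:
  [A0 [A0 [A1 [A1 n [A2 q]] or [A2 q]]] and [A1 [A2 q]]]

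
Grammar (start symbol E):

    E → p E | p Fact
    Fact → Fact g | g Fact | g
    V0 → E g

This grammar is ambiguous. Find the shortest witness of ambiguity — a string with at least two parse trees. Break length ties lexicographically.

length 2: no string has ≥2 trees
length 3: p g g has 2 parse trees

Two derivations of p g g:
  E ⇒ p Fact ⇒ p Fact g ⇒ p g g
  E ⇒ p Fact ⇒ p g Fact ⇒ p g g

p g g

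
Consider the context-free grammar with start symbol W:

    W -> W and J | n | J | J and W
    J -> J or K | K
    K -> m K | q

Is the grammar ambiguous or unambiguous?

Witness: q and q

Derivation 1: W ⇒ W and J ⇒ J and J ⇒ K and J ⇒ q and J ⇒ q and K ⇒ q and q
Derivation 2: W ⇒ J and W ⇒ K and W ⇒ q and W ⇒ q and J ⇒ q and K ⇒ q and q

Two distinct leftmost derivations for the same string.

Ambiguous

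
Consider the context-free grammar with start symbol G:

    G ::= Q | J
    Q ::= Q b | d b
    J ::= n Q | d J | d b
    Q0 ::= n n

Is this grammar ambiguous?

Witness: d b

Derivation 1: G ⇒ Q ⇒ d b
Derivation 2: G ⇒ J ⇒ d b

Two distinct leftmost derivations for the same string.

Ambiguous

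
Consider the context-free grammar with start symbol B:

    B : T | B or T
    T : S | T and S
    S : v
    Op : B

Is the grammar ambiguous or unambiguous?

Unambiguous

(Op is unreachable from B, so its rules don't affect L(B).) The grammar is stratified — B handles 'or' (left-recursive), T handles 'and', S atoms. Each operator has a fixed associativity and precedence level, so every string has one parse.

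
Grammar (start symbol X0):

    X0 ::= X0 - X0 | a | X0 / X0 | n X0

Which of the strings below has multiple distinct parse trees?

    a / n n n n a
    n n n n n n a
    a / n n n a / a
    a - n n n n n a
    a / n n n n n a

a / n n n n a: 1 tree
n n n n n n a: 1 tree
a / n n n a / a: 5 trees
a - n n n n n a: 1 tree
a / n n n n n a: 1 tree

a / n n n a / a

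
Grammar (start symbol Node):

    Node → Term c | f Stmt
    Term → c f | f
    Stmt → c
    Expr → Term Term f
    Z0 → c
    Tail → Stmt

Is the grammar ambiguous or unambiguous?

Ambiguous

Witness: f c

Derivation 1: Node ⇒ Term c ⇒ f c
Derivation 2: Node ⇒ f Stmt ⇒ f c

Two distinct leftmost derivations for the same string.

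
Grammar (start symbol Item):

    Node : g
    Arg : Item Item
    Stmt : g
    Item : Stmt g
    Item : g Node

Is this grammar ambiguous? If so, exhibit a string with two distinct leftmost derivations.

Witness: g g

Derivation 1: Item ⇒ Stmt g ⇒ g g
Derivation 2: Item ⇒ g Node ⇒ g g

Two distinct leftmost derivations for the same string.

Ambiguous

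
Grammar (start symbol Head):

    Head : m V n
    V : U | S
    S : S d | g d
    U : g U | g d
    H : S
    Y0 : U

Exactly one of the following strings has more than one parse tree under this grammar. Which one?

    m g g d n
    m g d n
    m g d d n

m g d n

m g g d n: 1 tree
m g d n: 2 trees
m g d d n: 1 tree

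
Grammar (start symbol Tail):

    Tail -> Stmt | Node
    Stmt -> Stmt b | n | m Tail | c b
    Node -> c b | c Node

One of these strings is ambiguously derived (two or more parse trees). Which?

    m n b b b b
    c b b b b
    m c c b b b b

m n b b b b: 5 trees
c b b b b: 1 tree
m c c b b b b: 1 tree

m n b b b b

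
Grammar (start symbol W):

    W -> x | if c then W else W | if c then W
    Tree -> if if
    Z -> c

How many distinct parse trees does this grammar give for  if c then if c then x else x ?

2

Parse trees for if c then if c then x else x:
  [W if c then [W if c then [W x]] else [W x]]
  [W if c then [W if c then [W x] else [W x]]]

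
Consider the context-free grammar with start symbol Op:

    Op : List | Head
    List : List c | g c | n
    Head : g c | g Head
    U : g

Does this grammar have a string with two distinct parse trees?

Ambiguous

Witness: g c

Derivation 1: Op ⇒ List ⇒ g c
Derivation 2: Op ⇒ Head ⇒ g c

Two distinct leftmost derivations for the same string.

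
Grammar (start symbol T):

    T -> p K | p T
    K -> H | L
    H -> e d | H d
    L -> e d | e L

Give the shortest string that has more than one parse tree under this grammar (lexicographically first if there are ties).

p e d

length 3: p e d has 2 parse trees

Two derivations of p e d:
  T ⇒ p K ⇒ p H ⇒ p e d
  T ⇒ p K ⇒ p L ⇒ p e d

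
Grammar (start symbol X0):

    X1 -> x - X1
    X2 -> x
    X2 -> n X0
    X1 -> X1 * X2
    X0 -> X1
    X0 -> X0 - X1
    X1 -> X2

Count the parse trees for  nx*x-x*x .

4

Parse trees for nx*x-x*x:
  [X0 [X1 [X1 [X2 n [X0 [X0 [X1 [X1 [X2 x]] * [X2 x]]] - [X1 [X2 x]]]]] * [X2 x]]]
  [X0 [X1 [X2 n [X0 [X0 [X1 [X1 [X2 x]] * [X2 x]]] - [X1 [X1 [X2 x]] * [X2 x]]]]]]
  [X0 [X0 [X1 [X1 [X2 n [X0 [X1 [X2 x]]]]] * [X2 x]]] - [X1 [X1 [X2 x]] * [X2 x]]]
  [X0 [X0 [X1 [X2 n [X0 [X1 [X1 [X2 x]] * [X2 x]]]]]] - [X1 [X1 [X2 x]] * [X2 x]]]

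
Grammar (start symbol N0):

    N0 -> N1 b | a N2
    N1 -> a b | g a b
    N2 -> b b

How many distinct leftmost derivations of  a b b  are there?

Parse trees for a b b:
  [N0 [N1 a b] b]
  [N0 a [N2 b b]]

2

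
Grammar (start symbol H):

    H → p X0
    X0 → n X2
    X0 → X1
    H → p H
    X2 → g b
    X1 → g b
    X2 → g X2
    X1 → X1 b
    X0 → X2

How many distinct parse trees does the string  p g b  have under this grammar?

2

Parse trees for p g b:
  [H p [X0 [X1 g b]]]
  [H p [X0 [X2 g b]]]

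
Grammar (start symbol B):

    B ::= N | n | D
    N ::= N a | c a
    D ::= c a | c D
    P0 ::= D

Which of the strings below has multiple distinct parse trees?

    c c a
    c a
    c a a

c a

c c a: 1 tree
c a: 2 trees
c a a: 1 tree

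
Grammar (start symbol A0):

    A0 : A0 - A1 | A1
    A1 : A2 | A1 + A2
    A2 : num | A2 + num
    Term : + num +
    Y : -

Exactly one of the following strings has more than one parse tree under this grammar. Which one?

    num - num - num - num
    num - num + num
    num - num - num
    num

num - num + num

num - num - num - num: 1 tree
num - num + num: 2 trees
num - num - num: 1 tree
num: 1 tree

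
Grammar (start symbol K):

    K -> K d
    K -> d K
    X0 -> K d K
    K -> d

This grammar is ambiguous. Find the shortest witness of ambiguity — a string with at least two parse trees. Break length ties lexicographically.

d d

length 1: no string has ≥2 trees
length 2: d d has 2 parse trees

Two derivations of d d:
  K ⇒ K d ⇒ d d
  K ⇒ d K ⇒ d d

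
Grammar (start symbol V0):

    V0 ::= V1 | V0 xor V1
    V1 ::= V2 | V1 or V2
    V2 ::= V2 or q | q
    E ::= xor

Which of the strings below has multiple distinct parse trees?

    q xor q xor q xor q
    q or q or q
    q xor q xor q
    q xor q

q xor q xor q xor q: 1 tree
q or q or q: 4 trees
q xor q xor q: 1 tree
q xor q: 1 tree

q or q or q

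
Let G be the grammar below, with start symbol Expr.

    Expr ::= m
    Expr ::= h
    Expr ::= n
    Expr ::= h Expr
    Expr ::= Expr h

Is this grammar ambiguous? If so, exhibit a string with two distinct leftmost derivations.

Witness: h h

Derivation 1: Expr ⇒ h Expr ⇒ h h
Derivation 2: Expr ⇒ Expr h ⇒ h h

Two distinct leftmost derivations for the same string.

Ambiguous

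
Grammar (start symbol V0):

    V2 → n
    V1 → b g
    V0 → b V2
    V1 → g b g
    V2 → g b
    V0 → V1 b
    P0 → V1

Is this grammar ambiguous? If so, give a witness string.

Ambiguous

Witness: b g b

Derivation 1: V0 ⇒ b V2 ⇒ b g b
Derivation 2: V0 ⇒ V1 b ⇒ b g b

Two distinct leftmost derivations for the same string.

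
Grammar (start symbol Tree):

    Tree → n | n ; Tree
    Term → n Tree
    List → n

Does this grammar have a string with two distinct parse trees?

Unambiguous

(Term, List are unreachable from Tree, so their rules don't affect L(Tree).) Right-recursive list with a separator: after each atom, whether the separator follows determines the rule. One parse per string.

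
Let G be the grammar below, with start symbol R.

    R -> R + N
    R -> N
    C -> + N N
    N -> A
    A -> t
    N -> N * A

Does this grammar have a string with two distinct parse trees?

Only R, N, A are reachable from R; ignoring the rest: This is a standard precedence ladder (R over N over A), with each level left-recursive on its own operator ('+' at R, '*' at N). That structure is LR(1), hence unambiguous.

Unambiguous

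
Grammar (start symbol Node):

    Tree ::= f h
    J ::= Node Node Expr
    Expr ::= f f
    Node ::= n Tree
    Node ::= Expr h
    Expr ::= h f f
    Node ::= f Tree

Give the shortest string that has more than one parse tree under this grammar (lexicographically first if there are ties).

length 3: f f h has 2 parse trees

Two derivations of f f h:
  Node ⇒ Expr h ⇒ f f h
  Node ⇒ f Tree ⇒ f f h

f f h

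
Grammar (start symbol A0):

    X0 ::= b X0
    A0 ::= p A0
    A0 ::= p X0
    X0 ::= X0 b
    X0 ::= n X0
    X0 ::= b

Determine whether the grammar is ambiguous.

Ambiguous

Witness: p b b

Derivation 1: A0 ⇒ p X0 ⇒ p b X0 ⇒ p b b
Derivation 2: A0 ⇒ p X0 ⇒ p X0 b ⇒ p b b

Two distinct leftmost derivations for the same string.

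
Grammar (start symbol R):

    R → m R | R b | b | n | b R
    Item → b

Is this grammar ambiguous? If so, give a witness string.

Ambiguous

Witness: b b

Derivation 1: R ⇒ R b ⇒ b b
Derivation 2: R ⇒ b R ⇒ b b

Two distinct leftmost derivations for the same string.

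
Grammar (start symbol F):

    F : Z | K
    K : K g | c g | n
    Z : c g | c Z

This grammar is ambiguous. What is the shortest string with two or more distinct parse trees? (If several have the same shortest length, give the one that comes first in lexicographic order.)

c g

length 1: no string has ≥2 trees
length 2: c g has 2 parse trees

Two derivations of c g:
  F ⇒ Z ⇒ c g
  F ⇒ K ⇒ c g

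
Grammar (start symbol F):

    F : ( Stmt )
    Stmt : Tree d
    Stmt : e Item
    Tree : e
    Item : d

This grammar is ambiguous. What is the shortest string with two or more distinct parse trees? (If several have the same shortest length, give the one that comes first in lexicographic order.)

length 4: ( e d ) has 2 parse trees

Two derivations of ( e d ):
  F ⇒ ( Stmt ) ⇒ ( Tree d ) ⇒ ( e d )
  F ⇒ ( Stmt ) ⇒ ( e Item ) ⇒ ( e d )

( e d )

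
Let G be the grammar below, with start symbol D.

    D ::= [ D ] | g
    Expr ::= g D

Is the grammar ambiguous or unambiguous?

(Expr is unreachable from D, so its rules don't affect L(D).) L(D) is { openⁿ atom closeⁿ : n ≥ 0 }. The bracket depth fixes n, and the derivation is forced at every step.

Unambiguous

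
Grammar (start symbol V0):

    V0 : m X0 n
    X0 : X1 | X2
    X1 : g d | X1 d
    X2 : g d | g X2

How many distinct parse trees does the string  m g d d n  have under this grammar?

Parse trees for m g d d n:
  [V0 m [X0 [X1 [X1 g d] d]] n]

1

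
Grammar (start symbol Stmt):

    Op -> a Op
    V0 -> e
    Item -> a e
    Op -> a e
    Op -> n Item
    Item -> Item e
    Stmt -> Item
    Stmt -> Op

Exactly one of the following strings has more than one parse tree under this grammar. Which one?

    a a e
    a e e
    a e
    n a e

a e

a a e: 1 tree
a e e: 1 tree
a e: 2 trees
n a e: 1 tree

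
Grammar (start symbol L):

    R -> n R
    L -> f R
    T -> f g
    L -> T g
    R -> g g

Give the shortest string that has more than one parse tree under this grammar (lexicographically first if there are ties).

length 3: f g g has 2 parse trees

Two derivations of f g g:
  L ⇒ f R ⇒ f g g
  L ⇒ T g ⇒ f g g

f g g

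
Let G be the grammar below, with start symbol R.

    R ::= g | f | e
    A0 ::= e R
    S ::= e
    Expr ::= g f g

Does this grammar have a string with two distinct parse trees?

Unambiguous

(A0, S, Expr are unreachable from R, so their rules don't affect L(R).) Each reachable nonterminal has at most one production per leading terminal, and all productions are right-linear; the derivation is determined token-by-token.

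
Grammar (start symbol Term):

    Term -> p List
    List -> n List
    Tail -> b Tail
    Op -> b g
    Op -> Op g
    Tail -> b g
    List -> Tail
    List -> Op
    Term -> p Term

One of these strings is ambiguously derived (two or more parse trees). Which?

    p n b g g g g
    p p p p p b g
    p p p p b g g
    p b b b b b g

p n b g g g g: 1 tree
p p p p p b g: 2 trees
p p p p b g g: 1 tree
p b b b b b g: 1 tree

p p p p p b g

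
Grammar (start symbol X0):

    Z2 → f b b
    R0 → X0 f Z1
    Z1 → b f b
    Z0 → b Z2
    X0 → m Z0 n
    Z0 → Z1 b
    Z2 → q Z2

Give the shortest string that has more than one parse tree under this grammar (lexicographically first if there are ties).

length 6: m b f b b n has 2 parse trees

Two derivations of m b f b b n:
  X0 ⇒ m Z0 n ⇒ m b Z2 n ⇒ m b f b b n
  X0 ⇒ m Z0 n ⇒ m Z1 b n ⇒ m b f b b n

m b f b b n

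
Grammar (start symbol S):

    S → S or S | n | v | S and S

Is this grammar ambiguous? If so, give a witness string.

Witness: n and n and n

Derivation 1: S ⇒ S and S ⇒ n and S ⇒ n and S and S ⇒ n and n and S ⇒ n and n and n
Derivation 2: S ⇒ S and S ⇒ S and S and S ⇒ n and S and S ⇒ n and n and S ⇒ n and n and n

Two distinct leftmost derivations for the same string.

Ambiguous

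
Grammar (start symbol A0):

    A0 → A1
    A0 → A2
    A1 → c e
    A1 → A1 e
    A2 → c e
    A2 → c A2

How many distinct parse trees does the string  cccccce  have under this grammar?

Parse trees for cccccce:
  [A0 [A2 c [A2 c [A2 c [A2 c [A2 c [A2 c e]]]]]]]

1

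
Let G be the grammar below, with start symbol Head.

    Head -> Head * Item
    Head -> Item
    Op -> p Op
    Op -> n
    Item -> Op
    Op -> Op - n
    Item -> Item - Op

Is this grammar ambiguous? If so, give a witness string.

Ambiguous

Witness: n - n

Derivation 1: Head ⇒ Item ⇒ Op ⇒ Op - n ⇒ n - n
Derivation 2: Head ⇒ Item ⇒ Item - Op ⇒ Op - Op ⇒ n - Op ⇒ n - n

Two distinct leftmost derivations for the same string.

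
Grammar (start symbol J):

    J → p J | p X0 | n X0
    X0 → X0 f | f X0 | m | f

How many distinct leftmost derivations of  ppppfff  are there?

Parse trees for ppppfff:
  [J p [J p [J p [J p [X0 [X0 [X0 f] f] f]]]]]
  [J p [J p [J p [J p [X0 [X0 f [X0 f]] f]]]]]
  [J p [J p [J p [J p [X0 f [X0 [X0 f] f]]]]]]
  [J p [J p [J p [J p [X0 f [X0 f [X0 f]]]]]]]

4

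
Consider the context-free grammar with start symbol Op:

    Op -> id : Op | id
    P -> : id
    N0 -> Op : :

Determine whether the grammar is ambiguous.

Unambiguous

Only Op is reachable from Op; ignoring the rest: Right-recursive list with a separator: after each atom, whether the separator follows determines the rule. One parse per string.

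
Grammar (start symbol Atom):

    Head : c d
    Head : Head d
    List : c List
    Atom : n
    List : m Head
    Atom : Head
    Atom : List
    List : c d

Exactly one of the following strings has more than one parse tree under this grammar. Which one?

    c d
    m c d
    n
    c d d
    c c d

c d: 2 trees
m c d: 1 tree
n: 1 tree
c d d: 1 tree
c c d: 1 tree

c d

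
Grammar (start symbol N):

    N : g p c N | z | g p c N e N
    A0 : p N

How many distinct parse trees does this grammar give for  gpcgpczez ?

Parse trees for gpcgpczez:
  [N g p c [N g p c [N z] e [N z]]]
  [N g p c [N g p c [N z]] e [N z]]

2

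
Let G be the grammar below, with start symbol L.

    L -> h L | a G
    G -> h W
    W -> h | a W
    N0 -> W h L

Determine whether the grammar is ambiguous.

(N0 is unreachable from L, so its rules don't affect L(L).) The reachable rules are right-linear with at most one rule per (nonterminal, next-terminal) pair. Each input token forces the next rule, so parsing is deterministic.

Unambiguous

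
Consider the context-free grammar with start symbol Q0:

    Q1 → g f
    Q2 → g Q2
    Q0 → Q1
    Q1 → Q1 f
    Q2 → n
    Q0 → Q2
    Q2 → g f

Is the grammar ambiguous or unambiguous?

Witness: g f

Derivation 1: Q0 ⇒ Q1 ⇒ g f
Derivation 2: Q0 ⇒ Q2 ⇒ g f

Two distinct leftmost derivations for the same string.

Ambiguous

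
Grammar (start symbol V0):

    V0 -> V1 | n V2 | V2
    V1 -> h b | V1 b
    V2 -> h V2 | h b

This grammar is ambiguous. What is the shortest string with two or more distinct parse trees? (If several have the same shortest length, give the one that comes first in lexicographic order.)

h b

length 2: h b has 2 parse trees

Two derivations of h b:
  V0 ⇒ V1 ⇒ h b
  V0 ⇒ V2 ⇒ h b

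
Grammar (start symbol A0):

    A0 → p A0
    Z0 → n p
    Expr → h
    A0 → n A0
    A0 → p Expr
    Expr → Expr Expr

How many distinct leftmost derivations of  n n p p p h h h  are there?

Parse trees for n n p p p h h h:
  [A0 n [A0 n [A0 p [A0 p [A0 p [Expr [Expr h] [Expr [Expr h] [Expr h]]]]]]]]
  [A0 n [A0 n [A0 p [A0 p [A0 p [Expr [Expr [Expr h] [Expr h]] [Expr h]]]]]]]

2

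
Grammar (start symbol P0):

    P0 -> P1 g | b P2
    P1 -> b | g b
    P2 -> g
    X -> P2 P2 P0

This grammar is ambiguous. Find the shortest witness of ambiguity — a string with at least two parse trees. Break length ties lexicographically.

b g

length 2: b g has 2 parse trees

Two derivations of b g:
  P0 ⇒ P1 g ⇒ b g
  P0 ⇒ b P2 ⇒ b g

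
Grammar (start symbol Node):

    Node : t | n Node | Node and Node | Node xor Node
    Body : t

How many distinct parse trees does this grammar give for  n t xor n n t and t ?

9

Parse trees for n t xor n n t and t (showing first 6 of 9):
  [Node n [Node [Node [Node t] xor [Node n [Node n [Node t]]]] and [Node t]]]
  [Node n [Node [Node t] xor [Node n [Node n [Node [Node t] and [Node t]]]]]]
  [Node n [Node [Node t] xor [Node n [Node [Node n [Node t]] and [Node t]]]]]
  [Node n [Node [Node t] xor [Node [Node n [Node n [Node t]]] and [Node t]]]]
  [Node [Node n [Node [Node t] xor [Node n [Node n [Node t]]]]] and [Node t]]
  [Node [Node [Node n [Node t]] xor [Node n [Node n [Node t]]]] and [Node t]]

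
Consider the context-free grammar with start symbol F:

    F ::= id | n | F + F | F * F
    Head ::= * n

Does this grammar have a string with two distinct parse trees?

Ambiguous

Witness: id * id * id

Derivation 1: F ⇒ F * F ⇒ id * F ⇒ id * F * F ⇒ id * id * F ⇒ id * id * id
Derivation 2: F ⇒ F * F ⇒ F * F * F ⇒ id * F * F ⇒ id * id * F ⇒ id * id * id

Two distinct leftmost derivations for the same string.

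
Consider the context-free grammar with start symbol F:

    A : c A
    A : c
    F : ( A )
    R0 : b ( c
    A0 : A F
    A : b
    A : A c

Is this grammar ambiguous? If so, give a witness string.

Ambiguous

Witness: ( c c )

Derivation 1: F ⇒ ( A ) ⇒ ( c A ) ⇒ ( c c )
Derivation 2: F ⇒ ( A ) ⇒ ( A c ) ⇒ ( c c )

Two distinct leftmost derivations for the same string.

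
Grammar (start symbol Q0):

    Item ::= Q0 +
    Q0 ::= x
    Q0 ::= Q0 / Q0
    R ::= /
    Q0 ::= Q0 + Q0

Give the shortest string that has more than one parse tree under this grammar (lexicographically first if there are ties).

x + x + x

length 1: no string has ≥2 trees
length 3: no string has ≥2 trees
length 5: x + x + x has 2 parse trees

Two derivations of x + x + x:
  Q0 ⇒ Q0 + Q0 ⇒ x + Q0 ⇒ x + Q0 + Q0 ⇒ x + x + Q0 ⇒ x + x + x
  Q0 ⇒ Q0 + Q0 ⇒ Q0 + Q0 + Q0 ⇒ x + Q0 + Q0 ⇒ x + x + Q0 ⇒ x + x + x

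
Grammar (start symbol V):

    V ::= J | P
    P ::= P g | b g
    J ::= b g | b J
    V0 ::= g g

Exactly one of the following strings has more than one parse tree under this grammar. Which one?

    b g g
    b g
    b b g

b g

b g g: 1 tree
b g: 2 trees
b b g: 1 tree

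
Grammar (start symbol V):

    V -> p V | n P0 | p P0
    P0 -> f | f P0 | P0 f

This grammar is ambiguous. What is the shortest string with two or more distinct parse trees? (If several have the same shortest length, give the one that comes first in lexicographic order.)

length 2: no string has ≥2 trees
length 3: n f f has 2 parse trees

Two derivations of n f f:
  V ⇒ n P0 ⇒ n f P0 ⇒ n f f
  V ⇒ n P0 ⇒ n P0 f ⇒ n f f

n f f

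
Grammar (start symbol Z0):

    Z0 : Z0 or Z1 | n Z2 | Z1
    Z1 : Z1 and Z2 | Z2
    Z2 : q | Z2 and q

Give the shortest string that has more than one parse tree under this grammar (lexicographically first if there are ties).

q and q

length 1: no string has ≥2 trees
length 2: no string has ≥2 trees
length 3: q and q has 2 parse trees

Two derivations of q and q:
  Z0 ⇒ Z1 ⇒ Z1 and Z2 ⇒ Z2 and Z2 ⇒ q and Z2 ⇒ q and q
  Z0 ⇒ Z1 ⇒ Z2 ⇒ Z2 and q ⇒ q and q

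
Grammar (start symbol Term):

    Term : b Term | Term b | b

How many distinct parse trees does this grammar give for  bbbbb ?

16

Parse trees for bbbbb (showing first 6 of 16):
  [Term b [Term b [Term b [Term b [Term b]]]]]
  [Term b [Term b [Term b [Term [Term b] b]]]]
  [Term b [Term b [Term [Term b [Term b]] b]]]
  [Term b [Term b [Term [Term [Term b] b] b]]]
  [Term b [Term [Term b [Term b [Term b]]] b]]
  [Term b [Term [Term b [Term [Term b] b]] b]]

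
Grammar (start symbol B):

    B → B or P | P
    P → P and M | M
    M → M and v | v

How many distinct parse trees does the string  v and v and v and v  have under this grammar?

Parse trees for v and v and v and v:
  [B [P [P [M v]] and [M [M [M v] and v] and v]]]
  [B [P [P [P [M v]] and [M v]] and [M [M v] and v]]]
  [B [P [P [M [M v] and v]] and [M [M v] and v]]]
  [B [P [P [P [M v]] and [M [M v] and v]] and [M v]]]
  [B [P [P [P [P [M v]] and [M v]] and [M v]] and [M v]]]
  [B [P [P [P [M [M v] and v]] and [M v]] and [M v]]]
  [B [P [P [M [M [M v] and v] and v]] and [M v]]]
  [B [P [M [M [M [M v] and v] and v] and v]]]

8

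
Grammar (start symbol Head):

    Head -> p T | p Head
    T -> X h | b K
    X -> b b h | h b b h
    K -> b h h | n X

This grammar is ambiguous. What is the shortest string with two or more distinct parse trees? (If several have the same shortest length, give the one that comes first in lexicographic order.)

length 5: p b b h h has 2 parse trees

Two derivations of p b b h h:
  Head ⇒ p T ⇒ p X h ⇒ p b b h h
  Head ⇒ p T ⇒ p b K ⇒ p b b h h

p b b h h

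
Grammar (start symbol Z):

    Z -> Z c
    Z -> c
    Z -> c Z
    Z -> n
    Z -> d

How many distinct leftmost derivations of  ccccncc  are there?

Parse trees for ccccncc (showing first 6 of 15):
  [Z [Z [Z c [Z c [Z c [Z c [Z n]]]]] c] c]
  [Z [Z c [Z [Z c [Z c [Z c [Z n]]]] c]] c]
  [Z [Z c [Z c [Z [Z c [Z c [Z n]]] c]]] c]
  [Z [Z c [Z c [Z c [Z [Z c [Z n]] c]]]] c]
  [Z [Z c [Z c [Z c [Z c [Z [Z n] c]]]]] c]
  [Z c [Z [Z [Z c [Z c [Z c [Z n]]]] c] c]]

15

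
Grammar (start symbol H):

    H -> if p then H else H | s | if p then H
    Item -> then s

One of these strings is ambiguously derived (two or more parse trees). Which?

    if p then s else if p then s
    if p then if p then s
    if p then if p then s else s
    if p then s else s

if p then s else if p then s: 1 tree
if p then if p then s: 1 tree
if p then if p then s else s: 2 trees
if p then s else s: 1 tree

if p then if p then s else s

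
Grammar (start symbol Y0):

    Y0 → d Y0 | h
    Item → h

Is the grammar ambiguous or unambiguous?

Only Y0 is reachable from Y0; ignoring the rest: Each reachable nonterminal has at most one production per leading terminal, and all productions are right-linear; the derivation is determined token-by-token.

Unambiguous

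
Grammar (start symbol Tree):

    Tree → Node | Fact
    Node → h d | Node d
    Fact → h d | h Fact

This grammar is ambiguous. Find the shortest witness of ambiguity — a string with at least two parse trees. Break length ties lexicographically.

h d

length 2: h d has 2 parse trees

Two derivations of h d:
  Tree ⇒ Node ⇒ h d
  Tree ⇒ Fact ⇒ h d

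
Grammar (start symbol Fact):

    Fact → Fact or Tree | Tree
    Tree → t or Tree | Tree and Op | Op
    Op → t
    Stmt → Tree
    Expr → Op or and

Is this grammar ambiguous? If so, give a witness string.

Witness: t or t

Derivation 1: Fact ⇒ Fact or Tree ⇒ Tree or Tree ⇒ Op or Tree ⇒ t or Tree ⇒ t or Op ⇒ t or t
Derivation 2: Fact ⇒ Tree ⇒ t or Tree ⇒ t or Op ⇒ t or t

Two distinct leftmost derivations for the same string.

Ambiguous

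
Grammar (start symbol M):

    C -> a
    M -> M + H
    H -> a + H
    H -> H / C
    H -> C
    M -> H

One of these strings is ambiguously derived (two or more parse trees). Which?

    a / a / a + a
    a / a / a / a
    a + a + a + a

a + a + a + a

a / a / a + a: 1 tree
a / a / a / a: 1 tree
a + a + a + a: 8 trees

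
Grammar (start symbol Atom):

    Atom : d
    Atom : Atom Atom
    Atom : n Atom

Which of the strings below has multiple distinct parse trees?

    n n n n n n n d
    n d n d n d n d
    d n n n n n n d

n d n d n d n d

n n n n n n n d: 1 tree
n d n d n d n d: 30 trees
d n n n n n n d: 1 tree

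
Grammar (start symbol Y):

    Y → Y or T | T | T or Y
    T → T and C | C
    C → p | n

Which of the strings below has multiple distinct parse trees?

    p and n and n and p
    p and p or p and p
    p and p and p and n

p and p or p and p

p and n and n and p: 1 tree
p and p or p and p: 2 trees
p and p and p and n: 1 tree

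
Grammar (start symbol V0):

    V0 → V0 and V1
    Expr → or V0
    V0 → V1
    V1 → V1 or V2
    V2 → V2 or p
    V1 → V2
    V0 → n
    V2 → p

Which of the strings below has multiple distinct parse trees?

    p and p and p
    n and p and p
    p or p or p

p and p and p: 1 tree
n and p and p: 1 tree
p or p or p: 4 trees

p or p or p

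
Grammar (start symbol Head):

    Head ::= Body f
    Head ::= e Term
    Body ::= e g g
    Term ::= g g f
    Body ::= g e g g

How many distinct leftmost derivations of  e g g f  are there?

Parse trees for e g g f:
  [Head [Body e g g] f]
  [Head e [Term g g f]]

2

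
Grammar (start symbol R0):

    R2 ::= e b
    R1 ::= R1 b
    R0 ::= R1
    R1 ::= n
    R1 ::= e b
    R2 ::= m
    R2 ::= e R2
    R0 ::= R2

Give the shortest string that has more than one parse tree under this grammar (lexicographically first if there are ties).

e b

length 1: no string has ≥2 trees
length 2: e b has 2 parse trees

Two derivations of e b:
  R0 ⇒ R1 ⇒ e b
  R0 ⇒ R2 ⇒ e b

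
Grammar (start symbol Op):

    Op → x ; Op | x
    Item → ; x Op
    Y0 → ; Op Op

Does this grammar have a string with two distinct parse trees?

Unambiguous

(Item, Y0 are unreachable from Op, so their rules don't affect L(Op).) Right-recursive list with a separator: after each atom, whether the separator follows determines the rule. One parse per string.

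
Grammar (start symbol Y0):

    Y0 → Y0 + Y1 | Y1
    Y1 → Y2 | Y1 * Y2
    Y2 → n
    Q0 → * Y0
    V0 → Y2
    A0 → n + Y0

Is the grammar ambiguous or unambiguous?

Unambiguous

Only Y0, Y1, Y2 are reachable from Y0; ignoring the rest: Y0 → Y0 + Y1 | Y1  ;  Y1 → Y1 * Y2 | Y2  — a left-associative chain with Y2 at the bottom. Each string factors uniquely by precedence.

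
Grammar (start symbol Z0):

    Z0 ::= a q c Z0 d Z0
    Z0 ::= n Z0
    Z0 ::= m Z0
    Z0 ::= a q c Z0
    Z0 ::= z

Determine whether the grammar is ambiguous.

Witness: a q c a q c z d z

Derivation 1: Z0 ⇒ a q c Z0 d Z0 ⇒ a q c a q c Z0 d Z0 ⇒ a q c a q c z d Z0 ⇒ a q c a q c z d z
Derivation 2: Z0 ⇒ a q c Z0 ⇒ a q c a q c Z0 d Z0 ⇒ a q c a q c z d Z0 ⇒ a q c a q c z d z

Two distinct leftmost derivations for the same string.

Ambiguous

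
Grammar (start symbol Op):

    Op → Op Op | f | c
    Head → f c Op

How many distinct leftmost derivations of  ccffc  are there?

Parse trees for ccffc (showing first 6 of 14):
  [Op [Op c] [Op [Op c] [Op [Op f] [Op [Op f] [Op c]]]]]
  [Op [Op c] [Op [Op c] [Op [Op [Op f] [Op f]] [Op c]]]]
  [Op [Op c] [Op [Op [Op c] [Op f]] [Op [Op f] [Op c]]]]
  [Op [Op c] [Op [Op [Op c] [Op [Op f] [Op f]]] [Op c]]]
  [Op [Op c] [Op [Op [Op [Op c] [Op f]] [Op f]] [Op c]]]
  [Op [Op [Op c] [Op c]] [Op [Op f] [Op [Op f] [Op c]]]]

14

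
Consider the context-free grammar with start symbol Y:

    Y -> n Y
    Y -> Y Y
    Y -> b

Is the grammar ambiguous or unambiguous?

Ambiguous

Witness: b b b

Derivation 1: Y ⇒ Y Y ⇒ Y Y Y ⇒ b Y Y ⇒ b b Y ⇒ b b b
Derivation 2: Y ⇒ Y Y ⇒ b Y ⇒ b Y Y ⇒ b b Y ⇒ b b b

Two distinct leftmost derivations for the same string.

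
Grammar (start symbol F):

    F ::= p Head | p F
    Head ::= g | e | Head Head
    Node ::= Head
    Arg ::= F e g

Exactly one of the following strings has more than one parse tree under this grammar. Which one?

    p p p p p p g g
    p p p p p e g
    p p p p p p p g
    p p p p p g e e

p p p p p p g g: 1 tree
p p p p p e g: 1 tree
p p p p p p p g: 1 tree
p p p p p g e e: 2 trees

p p p p p g e e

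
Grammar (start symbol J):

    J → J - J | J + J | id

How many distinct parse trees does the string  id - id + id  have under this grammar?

2

Parse trees for id - id + id:
  [J [J id] - [J [J id] + [J id]]]
  [J [J [J id] - [J id]] + [J id]]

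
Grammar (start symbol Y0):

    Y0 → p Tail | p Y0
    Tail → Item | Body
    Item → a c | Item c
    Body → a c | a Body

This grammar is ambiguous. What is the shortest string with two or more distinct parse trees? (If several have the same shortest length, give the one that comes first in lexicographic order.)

p a c

length 3: p a c has 2 parse trees

Two derivations of p a c:
  Y0 ⇒ p Tail ⇒ p Item ⇒ p a c
  Y0 ⇒ p Tail ⇒ p Body ⇒ p a c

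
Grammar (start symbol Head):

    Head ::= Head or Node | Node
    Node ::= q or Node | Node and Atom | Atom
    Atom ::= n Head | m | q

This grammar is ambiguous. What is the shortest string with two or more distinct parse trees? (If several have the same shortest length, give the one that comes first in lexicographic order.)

length 1: no string has ≥2 trees
length 2: no string has ≥2 trees
length 3: q or m has 2 parse trees

Two derivations of q or m:
  Head ⇒ Head or Node ⇒ Node or Node ⇒ Atom or Node ⇒ q or Node ⇒ q or Atom ⇒ q or m
  Head ⇒ Node ⇒ q or Node ⇒ q or Atom ⇒ q or m

q or m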